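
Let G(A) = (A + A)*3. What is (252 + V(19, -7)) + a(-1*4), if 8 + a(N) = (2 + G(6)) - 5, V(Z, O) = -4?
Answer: 273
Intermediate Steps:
G(A) = 6*A (G(A) = (2*A)*3 = 6*A)
a(N) = 25 (a(N) = -8 + ((2 + 6*6) - 5) = -8 + ((2 + 36) - 5) = -8 + (38 - 5) = -8 + 33 = 25)
(252 + V(19, -7)) + a(-1*4) = (252 - 4) + 25 = 248 + 25 = 273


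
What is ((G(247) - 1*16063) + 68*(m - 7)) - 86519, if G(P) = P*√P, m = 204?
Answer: -89186 + 247*√247 ≈ -85304.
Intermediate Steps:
G(P) = P^(3/2)
((G(247) - 1*16063) + 68*(m - 7)) - 86519 = ((247^(3/2) - 1*16063) + 68*(204 - 7)) - 86519 = ((247*√247 - 16063) + 68*197) - 86519 = ((-16063 + 247*√247) + 13396) - 86519 = (-2667 + 247*√247) - 86519 = -89186 + 247*√247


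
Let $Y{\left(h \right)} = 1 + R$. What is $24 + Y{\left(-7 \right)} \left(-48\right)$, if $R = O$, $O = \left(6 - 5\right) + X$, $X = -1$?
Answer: $-24$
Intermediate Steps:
$O = 0$ ($O = \left(6 - 5\right) - 1 = 1 - 1 = 0$)
$R = 0$
$Y{\left(h \right)} = 1$ ($Y{\left(h \right)} = 1 + 0 = 1$)
$24 + Y{\left(-7 \right)} \left(-48\right) = 24 + 1 \left(-48\right) = 24 - 48 = -24$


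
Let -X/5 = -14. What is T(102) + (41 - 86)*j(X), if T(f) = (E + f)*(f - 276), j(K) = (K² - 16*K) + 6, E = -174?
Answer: -157842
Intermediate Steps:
X = 70 (X = -5*(-14) = 70)
j(K) = 6 + K² - 16*K
T(f) = (-276 + f)*(-174 + f) (T(f) = (-174 + f)*(f - 276) = (-174 + f)*(-276 + f) = (-276 + f)*(-174 + f))
T(102) + (41 - 86)*j(X) = (48024 + 102² - 450*102) + (41 - 86)*(6 + 70² - 16*70) = (48024 + 10404 - 45900) - 45*(6 + 4900 - 1120) = 12528 - 45*3786 = 12528 - 170370 = -157842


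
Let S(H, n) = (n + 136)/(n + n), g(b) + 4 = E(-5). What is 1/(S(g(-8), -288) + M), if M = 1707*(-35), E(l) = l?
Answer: -72/4301621 ≈ -1.6738e-5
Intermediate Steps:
g(b) = -9 (g(b) = -4 - 5 = -9)
S(H, n) = (136 + n)/(2*n) (S(H, n) = (136 + n)/((2*n)) = (136 + n)*(1/(2*n)) = (136 + n)/(2*n))
M = -59745
1/(S(g(-8), -288) + M) = 1/((1/2)*(136 - 288)/(-288) - 59745) = 1/((1/2)*(-1/288)*(-152) - 59745) = 1/(19/72 - 59745) = 1/(-4301621/72) = -72/4301621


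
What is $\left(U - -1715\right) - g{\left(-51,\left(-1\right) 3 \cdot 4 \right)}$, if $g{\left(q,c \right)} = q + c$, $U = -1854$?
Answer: $-76$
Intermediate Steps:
$g{\left(q,c \right)} = c + q$
$\left(U - -1715\right) - g{\left(-51,\left(-1\right) 3 \cdot 4 \right)} = \left(-1854 - -1715\right) - \left(\left(-1\right) 3 \cdot 4 - 51\right) = \left(-1854 + 1715\right) - \left(\left(-3\right) 4 - 51\right) = -139 - \left(-12 - 51\right) = -139 - -63 = -139 + 63 = -76$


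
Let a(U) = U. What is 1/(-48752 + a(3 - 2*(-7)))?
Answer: -1/48735 ≈ -2.0519e-5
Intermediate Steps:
1/(-48752 + a(3 - 2*(-7))) = 1/(-48752 + (3 - 2*(-7))) = 1/(-48752 + (3 + 14)) = 1/(-48752 + 17) = 1/(-48735) = -1/48735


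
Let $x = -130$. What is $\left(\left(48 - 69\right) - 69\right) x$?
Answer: $11700$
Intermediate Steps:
$\left(\left(48 - 69\right) - 69\right) x = \left(\left(48 - 69\right) - 69\right) \left(-130\right) = \left(-21 - 69\right) \left(-130\right) = \left(-90\right) \left(-130\right) = 11700$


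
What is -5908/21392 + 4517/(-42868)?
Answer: -1562017/4093894 ≈ -0.38155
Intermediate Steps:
-5908/21392 + 4517/(-42868) = -5908*1/21392 + 4517*(-1/42868) = -211/764 - 4517/42868 = -1562017/4093894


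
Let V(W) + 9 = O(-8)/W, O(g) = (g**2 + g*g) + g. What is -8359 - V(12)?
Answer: -8360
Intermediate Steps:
O(g) = g + 2*g**2 (O(g) = (g**2 + g**2) + g = 2*g**2 + g = g + 2*g**2)
V(W) = -9 + 120/W (V(W) = -9 + (-8*(1 + 2*(-8)))/W = -9 + (-8*(1 - 16))/W = -9 + (-8*(-15))/W = -9 + 120/W)
-8359 - V(12) = -8359 - (-9 + 120/12) = -8359 - (-9 + 120*(1/12)) = -8359 - (-9 + 10) = -8359 - 1*1 = -8359 - 1 = -8360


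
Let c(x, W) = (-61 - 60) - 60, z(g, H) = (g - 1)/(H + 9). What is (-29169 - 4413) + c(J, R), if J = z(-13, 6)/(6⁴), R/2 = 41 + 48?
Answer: -33763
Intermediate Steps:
z(g, H) = (-1 + g)/(9 + H)
R = 178 (R = 2*(41 + 48) = 2*89 = 178)
J = -7/9720 (J = ((-1 - 13)/(9 + 6))/(6⁴) = (-14/15)/1296 = ((1/15)*(-14))*(1/1296) = -14/15*1/1296 = -7/9720 ≈ -0.00072016)
c(x, W) = -181 (c(x, W) = -121 - 60 = -181)
(-29169 - 4413) + c(J, R) = (-29169 - 4413) - 181 = -33582 - 181 = -33763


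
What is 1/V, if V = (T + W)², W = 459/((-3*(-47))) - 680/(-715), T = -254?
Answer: 45171841/2818580972769 ≈ 1.6026e-5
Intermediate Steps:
W = 28271/6721 (W = 459/141 - 680*(-1/715) = 459*(1/141) + 136/143 = 153/47 + 136/143 = 28271/6721 ≈ 4.2064)
V = 2818580972769/45171841 (V = (-254 + 28271/6721)² = (-1678863/6721)² = 2818580972769/45171841 ≈ 62397.)
1/V = 1/(2818580972769/45171841) = 45171841/2818580972769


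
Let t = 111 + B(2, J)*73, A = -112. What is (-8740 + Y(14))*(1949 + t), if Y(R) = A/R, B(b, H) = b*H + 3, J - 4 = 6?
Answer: -32708772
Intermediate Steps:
J = 10 (J = 4 + 6 = 10)
B(b, H) = 3 + H*b (B(b, H) = H*b + 3 = 3 + H*b)
Y(R) = -112/R
t = 1790 (t = 111 + (3 + 10*2)*73 = 111 + (3 + 20)*73 = 111 + 23*73 = 111 + 1679 = 1790)
(-8740 + Y(14))*(1949 + t) = (-8740 - 112/14)*(1949 + 1790) = (-8740 - 112*1/14)*3739 = (-8740 - 8)*3739 = -8748*3739 = -32708772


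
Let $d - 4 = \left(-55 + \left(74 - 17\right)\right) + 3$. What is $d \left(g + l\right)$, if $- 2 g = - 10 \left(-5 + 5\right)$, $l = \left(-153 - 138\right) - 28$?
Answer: $-2871$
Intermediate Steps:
$d = 9$ ($d = 4 + \left(\left(-55 + \left(74 - 17\right)\right) + 3\right) = 4 + \left(\left(-55 + 57\right) + 3\right) = 4 + \left(2 + 3\right) = 4 + 5 = 9$)
$l = -319$ ($l = -291 - 28 = -319$)
$g = 0$ ($g = - \frac{\left(-10\right) \left(-5 + 5\right)}{2} = - \frac{\left(-10\right) 0}{2} = \left(- \frac{1}{2}\right) 0 = 0$)
$d \left(g + l\right) = 9 \left(0 - 319\right) = 9 \left(-319\right) = -2871$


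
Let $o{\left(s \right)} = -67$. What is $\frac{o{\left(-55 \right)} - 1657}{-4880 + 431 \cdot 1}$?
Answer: $\frac{1724}{4449} \approx 0.3875$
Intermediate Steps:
$\frac{o{\left(-55 \right)} - 1657}{-4880 + 431 \cdot 1} = \frac{-67 - 1657}{-4880 + 431 \cdot 1} = - \frac{1724}{-4880 + 431} = - \frac{1724}{-4449} = \left(-1724\right) \left(- \frac{1}{4449}\right) = \frac{1724}{4449}$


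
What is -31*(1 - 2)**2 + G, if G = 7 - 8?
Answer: -32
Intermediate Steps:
G = -1
-31*(1 - 2)**2 + G = -31*(1 - 2)**2 - 1 = -31*(-1)**2 - 1 = -31*1 - 1 = -31 - 1 = -32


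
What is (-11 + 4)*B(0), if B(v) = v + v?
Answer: 0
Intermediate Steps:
B(v) = 2*v
(-11 + 4)*B(0) = (-11 + 4)*(2*0) = -7*0 = 0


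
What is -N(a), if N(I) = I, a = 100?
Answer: -100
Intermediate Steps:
-N(a) = -1*100 = -100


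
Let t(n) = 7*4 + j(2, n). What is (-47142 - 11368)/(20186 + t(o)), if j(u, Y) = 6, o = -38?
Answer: -5851/2022 ≈ -2.8937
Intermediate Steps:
t(n) = 34 (t(n) = 7*4 + 6 = 28 + 6 = 34)
(-47142 - 11368)/(20186 + t(o)) = (-47142 - 11368)/(20186 + 34) = -58510/20220 = -58510*1/20220 = -5851/2022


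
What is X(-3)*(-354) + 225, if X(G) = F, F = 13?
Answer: -4377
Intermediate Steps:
X(G) = 13
X(-3)*(-354) + 225 = 13*(-354) + 225 = -4602 + 225 = -4377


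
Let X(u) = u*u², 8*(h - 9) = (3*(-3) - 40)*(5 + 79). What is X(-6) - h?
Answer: 579/2 ≈ 289.50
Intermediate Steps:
h = -1011/2 (h = 9 + ((3*(-3) - 40)*(5 + 79))/8 = 9 + ((-9 - 40)*84)/8 = 9 + (-49*84)/8 = 9 + (⅛)*(-4116) = 9 - 1029/2 = -1011/2 ≈ -505.50)
X(u) = u³
X(-6) - h = (-6)³ - 1*(-1011/2) = -216 + 1011/2 = 579/2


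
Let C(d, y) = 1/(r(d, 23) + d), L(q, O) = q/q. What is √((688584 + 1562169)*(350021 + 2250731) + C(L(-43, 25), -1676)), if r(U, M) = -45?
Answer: √2833166777267893/22 ≈ 2.4194e+6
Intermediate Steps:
L(q, O) = 1
C(d, y) = 1/(-45 + d)
√((688584 + 1562169)*(350021 + 2250731) + C(L(-43, 25), -1676)) = √((688584 + 1562169)*(350021 + 2250731) + 1/(-45 + 1)) = √(2250753*2600752 + 1/(-44)) = √(5853650366256 - 1/44) = √(257560616115263/44) = √2833166777267893/22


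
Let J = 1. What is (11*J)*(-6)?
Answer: -66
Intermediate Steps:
(11*J)*(-6) = (11*1)*(-6) = 11*(-6) = -66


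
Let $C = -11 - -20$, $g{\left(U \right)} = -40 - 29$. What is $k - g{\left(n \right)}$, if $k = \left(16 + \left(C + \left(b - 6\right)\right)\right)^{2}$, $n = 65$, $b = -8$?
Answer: $190$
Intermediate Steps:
$g{\left(U \right)} = -69$ ($g{\left(U \right)} = -40 - 29 = -69$)
$C = 9$ ($C = -11 + 20 = 9$)
$k = 121$ ($k = \left(16 + \left(9 - 14\right)\right)^{2} = \left(16 - 5\right)^{2} = 11^{2} = 121$)
$k - g{\left(n \right)} = 121 - -69 = 121 + 69 = 190$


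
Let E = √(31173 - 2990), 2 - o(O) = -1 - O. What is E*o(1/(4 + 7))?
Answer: 34*√28183/11 ≈ 518.90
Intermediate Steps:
o(O) = 3 + O (o(O) = 2 - (-1 - O) = 2 + (1 + O) = 3 + O)
E = √28183 ≈ 167.88
E*o(1/(4 + 7)) = √28183*(3 + 1/(4 + 7)) = √28183*(3 + 1/11) = √28183*(34/11) = 34*√28183/11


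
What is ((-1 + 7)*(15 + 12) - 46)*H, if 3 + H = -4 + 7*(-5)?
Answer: -4872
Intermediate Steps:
H = -42 (H = -3 + (-4 + 7*(-5)) = -3 + (-4 - 35) = -3 - 39 = -42)
((-1 + 7)*(15 + 12) - 46)*H = ((-1 + 7)*(15 + 12) - 46)*(-42) = (6*27 - 46)*(-42) = (162 - 46)*(-42) = 116*(-42) = -4872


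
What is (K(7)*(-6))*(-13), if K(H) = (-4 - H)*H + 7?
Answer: -5460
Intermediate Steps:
K(H) = 7 + H*(-4 - H) (K(H) = H*(-4 - H) + 7 = 7 + H*(-4 - H))
(K(7)*(-6))*(-13) = ((7 - 1*7² - 4*7)*(-6))*(-13) = ((7 - 1*49 - 28)*(-6))*(-13) = ((7 - 49 - 28)*(-6))*(-13) = -70*(-6)*(-13) = 420*(-13) = -5460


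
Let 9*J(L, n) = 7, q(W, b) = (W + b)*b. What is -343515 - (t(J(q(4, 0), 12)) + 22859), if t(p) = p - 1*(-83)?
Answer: -3298120/9 ≈ -3.6646e+5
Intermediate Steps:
q(W, b) = b*(W + b)
J(L, n) = 7/9 (J(L, n) = (1/9)*7 = 7/9)
t(p) = 83 + p (t(p) = p + 83 = 83 + p)
-343515 - (t(J(q(4, 0), 12)) + 22859) = -343515 - ((83 + 7/9) + 22859) = -343515 - (754/9 + 22859) = -343515 - 1*206485/9 = -343515 - 206485/9 = -3298120/9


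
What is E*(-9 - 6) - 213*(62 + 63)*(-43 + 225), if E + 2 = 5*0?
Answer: -4845720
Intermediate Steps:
E = -2 (E = -2 + 5*0 = -2 + 0 = -2)
E*(-9 - 6) - 213*(62 + 63)*(-43 + 225) = -2*(-9 - 6) - 213*(62 + 63)*(-43 + 225) = -2*(-15) - 26625*182 = 30 - 213*22750 = 30 - 4845750 = -4845720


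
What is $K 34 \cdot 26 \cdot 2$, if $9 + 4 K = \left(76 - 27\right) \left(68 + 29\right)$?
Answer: $2096848$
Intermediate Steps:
$K = 1186$ ($K = - \frac{9}{4} + \frac{\left(76 - 27\right) \left(68 + 29\right)}{4} = - \frac{9}{4} + \frac{49 \cdot 97}{4} = - \frac{9}{4} + \frac{1}{4} \cdot 4753 = - \frac{9}{4} + \frac{4753}{4} = 1186$)
$K 34 \cdot 26 \cdot 2 = 1186 \cdot 34 \cdot 26 \cdot 2 = 40324 \cdot 52 = 2096848$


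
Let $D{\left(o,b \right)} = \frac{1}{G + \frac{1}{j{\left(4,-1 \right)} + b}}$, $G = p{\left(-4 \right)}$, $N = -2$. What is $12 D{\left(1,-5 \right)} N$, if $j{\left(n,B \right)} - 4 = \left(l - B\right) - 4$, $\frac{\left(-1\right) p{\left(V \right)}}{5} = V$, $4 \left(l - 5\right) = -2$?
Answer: $- \frac{12}{11} \approx -1.0909$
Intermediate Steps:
$l = \frac{9}{2}$ ($l = 5 + \frac{1}{4} \left(-2\right) = 5 - \frac{1}{2} = \frac{9}{2} \approx 4.5$)
$p{\left(V \right)} = - 5 V$
$G = 20$ ($G = \left(-5\right) \left(-4\right) = 20$)
$j{\left(n,B \right)} = \frac{9}{2} - B$ ($j{\left(n,B \right)} = 4 - \left(- \frac{1}{2} + B\right) = \frac{9}{2} - B$)
$D{\left(o,b \right)} = \frac{1}{20 + \frac{1}{\frac{11}{2} + b}}$ ($D{\left(o,b \right)} = \frac{1}{20 + \frac{1}{\left(\frac{9}{2} - -1\right) + b}} = \frac{1}{20 + \frac{1}{\left(\frac{9}{2} + 1\right) + b}} = \frac{1}{20 + \frac{1}{\frac{11}{2} + b}}$)
$12 D{\left(1,-5 \right)} N = 12 \frac{11 + 2 \left(-5\right)}{2 \left(111 + 20 \left(-5\right)\right)} \left(-2\right) = 12 \frac{11 - 10}{2 \left(111 - 100\right)} \left(-2\right) = 12 \cdot \frac{1}{2} \cdot \frac{1}{11} \cdot 1 \left(-2\right) = 12 \cdot \frac{1}{22} \left(-2\right) = \frac{6}{11} \left(-2\right) = - \frac{12}{11}$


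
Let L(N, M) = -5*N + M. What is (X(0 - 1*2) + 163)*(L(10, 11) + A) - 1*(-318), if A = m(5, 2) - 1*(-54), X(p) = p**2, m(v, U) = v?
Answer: 3658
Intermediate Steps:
L(N, M) = M - 5*N
A = 59 (A = 5 - 1*(-54) = 5 + 54 = 59)
(X(0 - 1*2) + 163)*(L(10, 11) + A) - 1*(-318) = ((0 - 1*2)**2 + 163)*((11 - 5*10) + 59) - 1*(-318) = ((0 - 2)**2 + 163)*((11 - 50) + 59) + 318 = ((-2)**2 + 163)*(-39 + 59) + 318 = (4 + 163)*20 + 318 = 167*20 + 318 = 3340 + 318 = 3658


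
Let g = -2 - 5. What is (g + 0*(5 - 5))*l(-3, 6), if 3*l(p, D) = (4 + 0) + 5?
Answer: -21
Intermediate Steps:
l(p, D) = 3 (l(p, D) = ((4 + 0) + 5)/3 = (4 + 5)/3 = (⅓)*9 = 3)
g = -7
(g + 0*(5 - 5))*l(-3, 6) = (-7 + 0*(5 - 5))*3 = (-7 + 0*0)*3 = (-7 + 0)*3 = -7*3 = -21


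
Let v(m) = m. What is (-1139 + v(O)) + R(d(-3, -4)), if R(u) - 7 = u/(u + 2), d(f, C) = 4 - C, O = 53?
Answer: -5391/5 ≈ -1078.2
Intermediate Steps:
R(u) = 7 + u/(2 + u) (R(u) = 7 + u/(u + 2) = 7 + u/(2 + u))
(-1139 + v(O)) + R(d(-3, -4)) = (-1139 + 53) + 2*(7 + 4*(4 - 1*(-4)))/(2 + (4 - 1*(-4))) = -1086 + 2*(7 + 4*(4 + 4))/(2 + (4 + 4)) = -1086 + 2*(7 + 4*8)/(2 + 8) = -1086 + 2*(7 + 32)/10 = -1086 + 2*(⅒)*39 = -1086 + 39/5 = -5391/5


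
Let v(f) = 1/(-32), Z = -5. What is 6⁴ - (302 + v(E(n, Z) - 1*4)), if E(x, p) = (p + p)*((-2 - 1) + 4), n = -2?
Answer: 31809/32 ≈ 994.03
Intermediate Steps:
E(x, p) = 2*p (E(x, p) = (2*p)*(-3 + 4) = (2*p)*1 = 2*p)
v(f) = -1/32
6⁴ - (302 + v(E(n, Z) - 1*4)) = 6⁴ - (302 - 1/32) = 1296 - 1*9663/32 = 1296 - 9663/32 = 31809/32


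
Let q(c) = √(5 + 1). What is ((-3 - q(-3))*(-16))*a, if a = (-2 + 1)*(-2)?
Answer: 96 + 32*√6 ≈ 174.38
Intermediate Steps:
q(c) = √6
a = 2 (a = -1*(-2) = 2)
((-3 - q(-3))*(-16))*a = ((-3 - √6)*(-16))*2 = (48 + 16*√6)*2 = 96 + 32*√6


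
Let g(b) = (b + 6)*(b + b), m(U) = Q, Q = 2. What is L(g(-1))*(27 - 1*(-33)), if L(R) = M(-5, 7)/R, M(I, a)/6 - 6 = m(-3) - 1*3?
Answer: -180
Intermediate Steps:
m(U) = 2
M(I, a) = 30 (M(I, a) = 36 + 6*(2 - 1*3) = 36 + 6*(2 - 3) = 36 + 6*(-1) = 36 - 6 = 30)
g(b) = 2*b*(6 + b) (g(b) = (6 + b)*(2*b) = 2*b*(6 + b))
L(R) = 30/R
L(g(-1))*(27 - 1*(-33)) = (30/((2*(-1)*(6 - 1))))*(27 - 1*(-33)) = (30/((2*(-1)*5)))*(27 + 33) = (30/(-10))*60 = (30*(-⅒))*60 = -3*60 = -180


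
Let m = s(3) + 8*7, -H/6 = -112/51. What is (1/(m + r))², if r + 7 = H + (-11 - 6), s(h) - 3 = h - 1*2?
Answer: 289/698896 ≈ 0.00041351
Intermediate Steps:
s(h) = 1 + h (s(h) = 3 + (h - 1*2) = 3 + (h - 2) = 3 + (-2 + h) = 1 + h)
H = 224/17 (H = -(-672)/51 = -6*(-112/51) = 224/17 ≈ 13.176)
r = -184/17 (r = -7 + (224/17 + (-11 - 6)) = -7 + (224/17 - 17) = -7 - 65/17 = -184/17 ≈ -10.824)
m = 60 (m = (1 + 3) + 8*7 = 4 + 56 = 60)
(1/(m + r))² = (1/(60 - 184/17))² = (1/(836/17))² = (17/836)² = 289/698896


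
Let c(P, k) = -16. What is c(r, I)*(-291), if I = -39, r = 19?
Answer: 4656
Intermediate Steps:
c(r, I)*(-291) = -16*(-291) = 4656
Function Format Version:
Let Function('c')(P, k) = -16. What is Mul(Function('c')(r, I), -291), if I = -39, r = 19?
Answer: 4656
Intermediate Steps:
Mul(Function('c')(r, I), -291) = Mul(-16, -291) = 4656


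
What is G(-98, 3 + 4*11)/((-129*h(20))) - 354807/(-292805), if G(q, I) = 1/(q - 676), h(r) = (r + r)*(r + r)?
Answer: 11336339169601/9355330569600 ≈ 1.2118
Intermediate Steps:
h(r) = 4*r**2 (h(r) = (2*r)*(2*r) = 4*r**2)
G(q, I) = 1/(-676 + q)
G(-98, 3 + 4*11)/((-129*h(20))) - 354807/(-292805) = 1/((-676 - 98)*((-516*20**2))) - 354807/(-292805) = 1/((-774)*((-516*400))) - 354807*(-1/292805) = -1/(774*((-129*1600))) + 354807/292805 = -1/774/(-206400) + 354807/292805 = -1/774*(-1/206400) + 354807/292805 = 1/159753600 + 354807/292805 = 11336339169601/9355330569600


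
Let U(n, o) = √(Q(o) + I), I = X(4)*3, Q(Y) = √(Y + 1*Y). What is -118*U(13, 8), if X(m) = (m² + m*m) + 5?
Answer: -118*√115 ≈ -1265.4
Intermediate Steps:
X(m) = 5 + 2*m² (X(m) = (m² + m²) + 5 = 2*m² + 5 = 5 + 2*m²)
Q(Y) = √2*√Y (Q(Y) = √(Y + Y) = √(2*Y) = √2*√Y)
I = 111 (I = (5 + 2*4²)*3 = (5 + 2*16)*3 = (5 + 32)*3 = 37*3 = 111)
U(n, o) = √(111 + √2*√o) (U(n, o) = √(√2*√o + 111) = √(111 + √2*√o))
-118*U(13, 8) = -118*√(111 + √2*√8) = -118*√(111 + √2*(2*√2)) = -118*√(111 + 4) = -118*√115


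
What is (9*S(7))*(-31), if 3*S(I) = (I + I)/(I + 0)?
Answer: -186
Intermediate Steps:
S(I) = 2/3 (S(I) = ((I + I)/(I + 0))/3 = ((2*I)/I)/3 = (1/3)*2 = 2/3)
(9*S(7))*(-31) = (9*(2/3))*(-31) = 6*(-31) = -186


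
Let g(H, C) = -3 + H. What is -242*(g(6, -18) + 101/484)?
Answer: -1553/2 ≈ -776.50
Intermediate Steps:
-242*(g(6, -18) + 101/484) = -242*((-3 + 6) + 101/484) = -242*(3 + 101*(1/484)) = -242*(3 + 101/484) = -242*1553/484 = -1553/2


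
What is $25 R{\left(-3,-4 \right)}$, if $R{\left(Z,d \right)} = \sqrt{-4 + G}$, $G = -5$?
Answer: $75 i \approx 75.0 i$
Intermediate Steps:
$R{\left(Z,d \right)} = 3 i$ ($R{\left(Z,d \right)} = \sqrt{-4 - 5} = \sqrt{-9} = 3 i$)
$25 R{\left(-3,-4 \right)} = 25 \cdot 3 i = 75 i$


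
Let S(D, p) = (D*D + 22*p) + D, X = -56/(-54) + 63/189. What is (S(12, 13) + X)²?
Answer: 143304841/729 ≈ 1.9658e+5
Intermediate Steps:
X = 37/27 (X = -56*(-1/54) + 63*(1/189) = 28/27 + ⅓ = 37/27 ≈ 1.3704)
S(D, p) = D + D² + 22*p (S(D, p) = (D² + 22*p) + D = D + D² + 22*p)
(S(12, 13) + X)² = ((12 + 12² + 22*13) + 37/27)² = ((12 + 144 + 286) + 37/27)² = (442 + 37/27)² = (11971/27)² = 143304841/729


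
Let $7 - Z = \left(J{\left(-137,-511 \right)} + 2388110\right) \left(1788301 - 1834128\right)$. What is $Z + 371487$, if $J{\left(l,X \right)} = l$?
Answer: $109434010165$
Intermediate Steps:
$Z = 109433638678$ ($Z = 7 - \left(-137 + 2388110\right) \left(1788301 - 1834128\right) = 7 - 2387973 \left(-45827\right) = 7 - -109433638671 = 7 + 109433638671 = 109433638678$)
$Z + 371487 = 109433638678 + 371487 = 109434010165$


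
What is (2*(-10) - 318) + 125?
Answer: -213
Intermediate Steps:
(2*(-10) - 318) + 125 = (-20 - 318) + 125 = -338 + 125 = -213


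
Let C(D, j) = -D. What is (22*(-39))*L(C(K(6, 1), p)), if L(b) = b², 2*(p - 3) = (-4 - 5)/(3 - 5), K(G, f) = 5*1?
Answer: -21450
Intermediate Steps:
K(G, f) = 5
p = 21/4 (p = 3 + ((-4 - 5)/(3 - 5))/2 = 3 + (-9/(-2))/2 = 3 + (-9*(-½))/2 = 3 + (½)*(9/2) = 3 + 9/4 = 21/4 ≈ 5.2500)
(22*(-39))*L(C(K(6, 1), p)) = (22*(-39))*(-1*5)² = -858*(-5)² = -858*25 = -21450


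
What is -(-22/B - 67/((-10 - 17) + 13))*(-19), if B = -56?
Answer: 2755/28 ≈ 98.393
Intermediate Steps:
-(-22/B - 67/((-10 - 17) + 13))*(-19) = -(-22/(-56) - 67/((-10 - 17) + 13))*(-19) = -(-22*(-1/56) - 67/(-27 + 13))*(-19) = -(11/28 - 67/(-14))*(-19) = -(11/28 - 67*(-1/14))*(-19) = -(11/28 + 67/14)*(-19) = -145*(-19)/28 = -1*(-2755/28) = 2755/28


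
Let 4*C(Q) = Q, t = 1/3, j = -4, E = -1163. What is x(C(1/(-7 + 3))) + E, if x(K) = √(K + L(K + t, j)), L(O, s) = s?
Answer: -1163 + I*√65/4 ≈ -1163.0 + 2.0156*I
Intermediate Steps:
t = ⅓ ≈ 0.33333
C(Q) = Q/4
x(K) = √(-4 + K) (x(K) = √(K - 4) = √(-4 + K))
x(C(1/(-7 + 3))) + E = √(-4 + 1/(4*(-7 + 3))) - 1163 = √(-4 + (¼)/(-4)) - 1163 = √(-4 + (¼)*(-¼)) - 1163 = √(-4 - 1/16) - 1163 = √(-65/16) - 1163 = I*√65/4 - 1163 = -1163 + I*√65/4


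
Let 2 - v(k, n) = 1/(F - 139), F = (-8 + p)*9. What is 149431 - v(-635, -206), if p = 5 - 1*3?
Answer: 28839796/193 ≈ 1.4943e+5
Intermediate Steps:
p = 2 (p = 5 - 3 = 2)
F = -54 (F = (-8 + 2)*9 = -6*9 = -54)
v(k, n) = 387/193 (v(k, n) = 2 - 1/(-54 - 139) = 2 - 1/(-193) = 2 - 1*(-1/193) = 2 + 1/193 = 387/193)
149431 - v(-635, -206) = 149431 - 1*387/193 = 149431 - 387/193 = 28839796/193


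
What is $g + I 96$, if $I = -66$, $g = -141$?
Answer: $-6477$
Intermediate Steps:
$g + I 96 = -141 - 6336 = -6477$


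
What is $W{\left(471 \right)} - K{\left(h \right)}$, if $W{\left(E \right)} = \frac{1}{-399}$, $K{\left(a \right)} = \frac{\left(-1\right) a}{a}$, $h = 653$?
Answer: $\frac{398}{399} \approx 0.99749$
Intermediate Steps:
$K{\left(a \right)} = -1$
$W{\left(E \right)} = - \frac{1}{399}$
$W{\left(471 \right)} - K{\left(h \right)} = - \frac{1}{399} - -1 = - \frac{1}{399} + 1 = \frac{398}{399}$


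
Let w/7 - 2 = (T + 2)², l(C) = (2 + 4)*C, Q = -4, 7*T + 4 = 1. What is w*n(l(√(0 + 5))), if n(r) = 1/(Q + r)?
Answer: 219/287 + 657*√5/574 ≈ 3.3225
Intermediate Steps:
T = -3/7 (T = -4/7 + (⅐)*1 = -4/7 + ⅐ = -3/7 ≈ -0.42857)
l(C) = 6*C
n(r) = 1/(-4 + r)
w = 219/7 (w = 14 + 7*(-3/7 + 2)² = 14 + 7*(11/7)² = 14 + 7*(121/49) = 14 + 121/7 = 219/7 ≈ 31.286)
w*n(l(√(0 + 5))) = 219/(7*(-4 + 6*√(0 + 5))) = 219/(7*(-4 + 6*√5))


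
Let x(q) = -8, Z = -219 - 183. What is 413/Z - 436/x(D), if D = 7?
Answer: 10748/201 ≈ 53.473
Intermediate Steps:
Z = -402
413/Z - 436/x(D) = 413/(-402) - 436/(-8) = 413*(-1/402) - 436*(-⅛) = -413/402 + 109/2 = 10748/201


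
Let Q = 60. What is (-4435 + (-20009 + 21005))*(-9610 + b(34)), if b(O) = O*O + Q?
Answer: 28866966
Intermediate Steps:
b(O) = 60 + O² (b(O) = O*O + 60 = O² + 60 = 60 + O²)
(-4435 + (-20009 + 21005))*(-9610 + b(34)) = (-4435 + (-20009 + 21005))*(-9610 + (60 + 34²)) = (-4435 + 996)*(-9610 + (60 + 1156)) = -3439*(-9610 + 1216) = -3439*(-8394) = 28866966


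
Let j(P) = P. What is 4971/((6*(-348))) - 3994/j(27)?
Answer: -941521/6264 ≈ -150.31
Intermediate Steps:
4971/((6*(-348))) - 3994/j(27) = 4971/((6*(-348))) - 3994/27 = 4971/(-2088) - 3994*1/27 = 4971*(-1/2088) - 3994/27 = -1657/696 - 3994/27 = -941521/6264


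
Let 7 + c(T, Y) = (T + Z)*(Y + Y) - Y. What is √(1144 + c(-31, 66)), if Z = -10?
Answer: I*√4341 ≈ 65.886*I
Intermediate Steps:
c(T, Y) = -7 - Y + 2*Y*(-10 + T) (c(T, Y) = -7 + ((T - 10)*(Y + Y) - Y) = -7 + ((-10 + T)*(2*Y) - Y) = -7 + (2*Y*(-10 + T) - Y) = -7 + (-Y + 2*Y*(-10 + T)) = -7 - Y + 2*Y*(-10 + T))
√(1144 + c(-31, 66)) = √(1144 + (-7 - 21*66 + 2*(-31)*66)) = √(1144 + (-7 - 1386 - 4092)) = √(1144 - 5485) = √(-4341) = I*√4341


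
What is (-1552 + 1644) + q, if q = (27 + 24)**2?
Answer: 2693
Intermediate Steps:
q = 2601 (q = 51**2 = 2601)
(-1552 + 1644) + q = (-1552 + 1644) + 2601 = 92 + 2601 = 2693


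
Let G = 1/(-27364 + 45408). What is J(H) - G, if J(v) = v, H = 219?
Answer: 3951635/18044 ≈ 219.00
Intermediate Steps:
G = 1/18044 ≈ 5.5420e-5
J(H) - G = 219 - 1*1/18044 = 219 - 1/18044 = 3951635/18044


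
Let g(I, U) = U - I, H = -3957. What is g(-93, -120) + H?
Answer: -3984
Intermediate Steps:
g(-93, -120) + H = (-120 - 1*(-93)) - 3957 = (-120 + 93) - 3957 = -27 - 3957 = -3984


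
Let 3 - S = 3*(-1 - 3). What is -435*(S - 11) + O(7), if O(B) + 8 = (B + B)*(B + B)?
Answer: -1552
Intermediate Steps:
S = 15 (S = 3 - 3*(-1 - 3) = 3 - 3*(-4) = 3 - 1*(-12) = 3 + 12 = 15)
O(B) = -8 + 4*B² (O(B) = -8 + (B + B)*(B + B) = -8 + (2*B)*(2*B) = -8 + 4*B²)
-435*(S - 11) + O(7) = -435*(15 - 11) + (-8 + 4*7²) = -435*4 + (-8 + 4*49) = -145*12 + (-8 + 196) = -1740 + 188 = -1552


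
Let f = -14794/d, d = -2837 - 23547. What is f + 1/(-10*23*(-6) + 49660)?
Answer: 47194509/84164960 ≈ 0.56074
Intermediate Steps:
d = -26384
f = 7397/13192 (f = -14794/(-26384) = -14794*(-1/26384) = 7397/13192 ≈ 0.56072)
f + 1/(-10*23*(-6) + 49660) = 7397/13192 + 1/(-10*23*(-6) + 49660) = 7397/13192 + 1/(-230*(-6) + 49660) = 7397/13192 + 1/(1380 + 49660) = 7397/13192 + 1/51040 = 47194509/84164960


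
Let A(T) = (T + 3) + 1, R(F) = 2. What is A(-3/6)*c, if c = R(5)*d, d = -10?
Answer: -70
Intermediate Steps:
c = -20 (c = 2*(-10) = -20)
A(T) = 4 + T (A(T) = (3 + T) + 1 = 4 + T)
A(-3/6)*c = (4 - 3/6)*(-20) = (4 - 3*1/6)*(-20) = (4 - 1/2)*(-20) = (7/2)*(-20) = -70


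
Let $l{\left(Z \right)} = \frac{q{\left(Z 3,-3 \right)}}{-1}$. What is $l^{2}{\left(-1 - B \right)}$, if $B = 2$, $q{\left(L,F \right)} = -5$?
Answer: $25$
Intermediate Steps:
$l{\left(Z \right)} = 5$ ($l{\left(Z \right)} = - \frac{5}{-1} = \left(-5\right) \left(-1\right) = 5$)
$l^{2}{\left(-1 - B \right)} = 5^{2} = 25$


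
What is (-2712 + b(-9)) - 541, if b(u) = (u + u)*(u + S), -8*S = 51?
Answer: -11905/4 ≈ -2976.3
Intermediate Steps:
S = -51/8 (S = -⅛*51 = -51/8 ≈ -6.3750)
b(u) = 2*u*(-51/8 + u) (b(u) = (u + u)*(u - 51/8) = (2*u)*(-51/8 + u) = 2*u*(-51/8 + u))
(-2712 + b(-9)) - 541 = (-2712 + (¼)*(-9)*(-51 + 8*(-9))) - 541 = (-2712 + (¼)*(-9)*(-51 - 72)) - 541 = (-2712 + (¼)*(-9)*(-123)) - 541 = (-2712 + 1107/4) - 541 = -9741/4 - 541 = -11905/4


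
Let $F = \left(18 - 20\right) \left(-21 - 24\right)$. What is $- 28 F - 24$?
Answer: $-2544$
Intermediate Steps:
$F = 90$ ($F = \left(-2\right) \left(-45\right) = 90$)
$- 28 F - 24 = \left(-28\right) 90 - 24 = -2520 - 24 = -2544$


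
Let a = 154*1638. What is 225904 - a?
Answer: -26348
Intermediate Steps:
a = 252252
225904 - a = 225904 - 1*252252 = 225904 - 252252 = -26348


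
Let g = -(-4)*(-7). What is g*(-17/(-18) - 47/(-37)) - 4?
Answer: -21982/333 ≈ -66.012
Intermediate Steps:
g = -28 (g = -1*28 = -28)
g*(-17/(-18) - 47/(-37)) - 4 = -28*(-17/(-18) - 47/(-37)) - 4 = -28*(-17*(-1/18) - 47*(-1/37)) - 4 = -28*(17/18 + 47/37) - 4 = -28*1475/666 - 4 = -20650/333 - 4 = -21982/333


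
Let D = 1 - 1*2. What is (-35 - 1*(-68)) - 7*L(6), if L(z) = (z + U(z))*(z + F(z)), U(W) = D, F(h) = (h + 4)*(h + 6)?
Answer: -4377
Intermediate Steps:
D = -1 (D = 1 - 2 = -1)
F(h) = (4 + h)*(6 + h)
U(W) = -1
L(z) = (-1 + z)*(24 + z² + 11*z) (L(z) = (z - 1)*(z + (24 + z² + 10*z)) = (-1 + z)*(24 + z² + 11*z))
(-35 - 1*(-68)) - 7*L(6) = (-35 - 1*(-68)) - 7*(-24 + 6³ + 10*6² + 13*6) = (-35 + 68) - 7*(-24 + 216 + 10*36 + 78) = 33 - 7*(-24 + 216 + 360 + 78) = 33 - 7*630 = 33 - 4410 = -4377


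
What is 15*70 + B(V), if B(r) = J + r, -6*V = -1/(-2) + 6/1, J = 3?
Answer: 12623/12 ≈ 1051.9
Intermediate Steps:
V = -13/12 (V = -(-1/(-2) + 6/1)/6 = -(-1*(-½) + 6*1)/6 = -(½ + 6)/6 = -⅙*13/2 = -13/12 ≈ -1.0833)
B(r) = 3 + r
15*70 + B(V) = 15*70 + (3 - 13/12) = 1050 + 23/12 = 12623/12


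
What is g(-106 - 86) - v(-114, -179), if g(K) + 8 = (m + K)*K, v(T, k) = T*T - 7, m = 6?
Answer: 22715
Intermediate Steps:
v(T, k) = -7 + T² (v(T, k) = T² - 7 = -7 + T²)
g(K) = -8 + K*(6 + K) (g(K) = -8 + (6 + K)*K = -8 + K*(6 + K))
g(-106 - 86) - v(-114, -179) = (-8 + (-106 - 86)² + 6*(-106 - 86)) - (-7 + (-114)²) = (-8 + (-192)² + 6*(-192)) - (-7 + 12996) = (-8 + 36864 - 1152) - 1*12989 = 35704 - 12989 = 22715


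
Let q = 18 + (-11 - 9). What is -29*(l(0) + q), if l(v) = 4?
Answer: -58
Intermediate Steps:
q = -2 (q = 18 - 20 = -2)
-29*(l(0) + q) = -29*(4 - 2) = -29*2 = -58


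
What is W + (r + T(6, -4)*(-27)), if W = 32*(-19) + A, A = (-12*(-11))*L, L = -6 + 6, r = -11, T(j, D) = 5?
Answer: -754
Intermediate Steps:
L = 0
A = 0 (A = -12*(-11)*0 = 132*0 = 0)
W = -608 (W = 32*(-19) + 0 = -608 + 0 = -608)
W + (r + T(6, -4)*(-27)) = -608 + (-11 + 5*(-27)) = -608 + (-11 - 135) = -608 - 146 = -754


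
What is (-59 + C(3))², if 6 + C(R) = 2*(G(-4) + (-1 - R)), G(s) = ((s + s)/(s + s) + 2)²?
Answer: 3025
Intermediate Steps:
G(s) = 9 (G(s) = ((2*s)/((2*s)) + 2)² = ((2*s)*(1/(2*s)) + 2)² = (1 + 2)² = 3² = 9)
C(R) = 10 - 2*R (C(R) = -6 + 2*(9 + (-1 - R)) = -6 + 2*(8 - R) = -6 + (16 - 2*R) = 10 - 2*R)
(-59 + C(3))² = (-59 + (10 - 2*3))² = (-59 + (10 - 6))² = (-59 + 4)² = (-55)² = 3025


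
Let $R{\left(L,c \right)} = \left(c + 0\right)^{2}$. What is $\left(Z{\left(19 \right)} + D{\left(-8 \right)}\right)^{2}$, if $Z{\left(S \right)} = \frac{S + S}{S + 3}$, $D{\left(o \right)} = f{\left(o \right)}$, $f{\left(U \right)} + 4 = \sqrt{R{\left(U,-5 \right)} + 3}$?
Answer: $\frac{4013}{121} - \frac{100 \sqrt{7}}{11} \approx 9.113$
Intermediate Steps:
$R{\left(L,c \right)} = c^{2}$
$f{\left(U \right)} = -4 + 2 \sqrt{7}$ ($f{\left(U \right)} = -4 + \sqrt{\left(-5\right)^{2} + 3} = -4 + \sqrt{25 + 3} = -4 + \sqrt{28} = -4 + 2 \sqrt{7}$)
$D{\left(o \right)} = -4 + 2 \sqrt{7}$
$Z{\left(S \right)} = \frac{2 S}{3 + S}$
$\left(Z{\left(19 \right)} + D{\left(-8 \right)}\right)^{2} = \left(2 \cdot 19 \frac{1}{3 + 19} - \left(4 - 2 \sqrt{7}\right)\right)^{2} = \left(2 \cdot 19 \cdot \frac{1}{22} - \left(4 - 2 \sqrt{7}\right)\right)^{2} = \left(\frac{19}{11} - \left(4 - 2 \sqrt{7}\right)\right)^{2} = \left(- \frac{25}{11} + 2 \sqrt{7}\right)^{2}$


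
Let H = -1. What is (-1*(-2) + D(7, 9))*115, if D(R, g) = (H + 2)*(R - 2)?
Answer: 805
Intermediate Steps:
D(R, g) = -2 + R (D(R, g) = (-1 + 2)*(R - 2) = 1*(-2 + R) = -2 + R)
(-1*(-2) + D(7, 9))*115 = (-1*(-2) + (-2 + 7))*115 = (2 + 5)*115 = 7*115 = 805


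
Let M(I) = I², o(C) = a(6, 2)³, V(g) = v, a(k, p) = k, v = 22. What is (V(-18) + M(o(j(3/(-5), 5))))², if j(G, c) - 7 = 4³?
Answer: 2178835684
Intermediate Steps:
j(G, c) = 71 (j(G, c) = 7 + 4³ = 7 + 64 = 71)
V(g) = 22
o(C) = 216 (o(C) = 6³ = 216)
(V(-18) + M(o(j(3/(-5), 5))))² = (22 + 216²)² = (22 + 46656)² = 46678² = 2178835684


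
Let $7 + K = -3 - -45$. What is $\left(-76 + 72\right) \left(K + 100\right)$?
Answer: $-540$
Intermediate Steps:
$K = 35$ ($K = -7 - -42 = -7 + \left(-3 + 45\right) = -7 + 42 = 35$)
$\left(-76 + 72\right) \left(K + 100\right) = \left(-76 + 72\right) \left(35 + 100\right) = \left(-4\right) 135 = -540$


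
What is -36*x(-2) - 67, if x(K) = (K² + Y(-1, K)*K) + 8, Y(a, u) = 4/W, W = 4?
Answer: -427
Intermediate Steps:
Y(a, u) = 1 (Y(a, u) = 4/4 = 4*(¼) = 1)
x(K) = 8 + K + K² (x(K) = (K² + 1*K) + 8 = (K² + K) + 8 = (K + K²) + 8 = 8 + K + K²)
-36*x(-2) - 67 = -36*(8 - 2 + (-2)²) - 67 = -36*(8 - 2 + 4) - 67 = -36*10 - 67 = -360 - 67 = -427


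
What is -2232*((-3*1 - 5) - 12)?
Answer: 44640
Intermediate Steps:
-2232*((-3*1 - 5) - 12) = -2232*((-3 - 5) - 12) = -2232*(-8 - 12) = -2232*(-20) = 44640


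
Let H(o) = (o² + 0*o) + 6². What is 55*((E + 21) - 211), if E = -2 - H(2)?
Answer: -12760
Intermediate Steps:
H(o) = 36 + o² (H(o) = (o² + 0) + 36 = o² + 36 = 36 + o²)
E = -42 (E = -2 - (36 + 2²) = -2 - (36 + 4) = -2 - 1*40 = -2 - 40 = -42)
55*((E + 21) - 211) = 55*((-42 + 21) - 211) = 55*(-21 - 211) = 55*(-232) = -12760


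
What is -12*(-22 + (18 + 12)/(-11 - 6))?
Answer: 4848/17 ≈ 285.18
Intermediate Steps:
-12*(-22 + (18 + 12)/(-11 - 6)) = -12*(-22 + 30/(-17)) = -12*(-22 + 30*(-1/17)) = -12*(-22 - 30/17) = -12*(-404/17) = 4848/17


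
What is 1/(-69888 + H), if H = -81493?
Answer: -1/151381 ≈ -6.6058e-6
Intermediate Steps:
1/(-69888 + H) = 1/(-69888 - 81493) = 1/(-151381) = -1/151381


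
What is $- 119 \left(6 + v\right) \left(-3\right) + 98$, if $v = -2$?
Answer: $1526$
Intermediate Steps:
$- 119 \left(6 + v\right) \left(-3\right) + 98 = - 119 \left(6 - 2\right) \left(-3\right) + 98 = - 119 \cdot 4 \left(-3\right) + 98 = \left(-119\right) \left(-12\right) + 98 = 1428 + 98 = 1526$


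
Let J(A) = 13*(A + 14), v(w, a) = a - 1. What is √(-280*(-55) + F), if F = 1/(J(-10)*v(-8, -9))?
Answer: √1041039870/260 ≈ 124.10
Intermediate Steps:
v(w, a) = -1 + a
J(A) = 182 + 13*A (J(A) = 13*(14 + A) = 182 + 13*A)
F = -1/520 (F = 1/((182 + 13*(-10))*(-1 - 9)) = 1/((182 - 130)*(-10)) = 1/(52*(-10)) = 1/(-520) = -1/520 ≈ -0.0019231)
√(-280*(-55) + F) = √(-280*(-55) - 1/520) = √(15400 - 1/520) = √(8007999/520) = √1041039870/260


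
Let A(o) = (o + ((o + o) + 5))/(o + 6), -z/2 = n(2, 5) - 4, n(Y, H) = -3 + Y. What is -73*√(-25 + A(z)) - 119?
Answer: -119 - 73*I*√365/4 ≈ -119.0 - 348.67*I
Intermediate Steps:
z = 10 (z = -2*((-3 + 2) - 4) = -2*(-1 - 4) = -2*(-5) = 10)
A(o) = (5 + 3*o)/(6 + o) (A(o) = (o + (2*o + 5))/(6 + o) = (o + (5 + 2*o))/(6 + o) = (5 + 3*o)/(6 + o))
-73*√(-25 + A(z)) - 119 = -73*√(-25 + (5 + 3*10)/(6 + 10)) - 119 = -73*√(-25 + (5 + 30)/16) - 119 = -73*√(-25 + (1/16)*35) - 119 = -73*√(-25 + 35/16) - 119 = -73*I*√365/4 - 119 = -119 - 73*I*√365/4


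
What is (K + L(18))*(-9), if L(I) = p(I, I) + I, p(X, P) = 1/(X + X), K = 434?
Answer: -16273/4 ≈ -4068.3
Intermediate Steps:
p(X, P) = 1/(2*X)
L(I) = I + 1/(2*I) (L(I) = 1/(2*I) + I = I + 1/(2*I))
(K + L(18))*(-9) = (434 + (18 + (1/2)/18))*(-9) = (434 + (18 + (1/2)*(1/18)))*(-9) = (434 + (18 + 1/36))*(-9) = (434 + 649/36)*(-9) = (16273/36)*(-9) = -16273/4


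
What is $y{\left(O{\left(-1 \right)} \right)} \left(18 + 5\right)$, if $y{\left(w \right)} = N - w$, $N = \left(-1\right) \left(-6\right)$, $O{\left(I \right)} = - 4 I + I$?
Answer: $69$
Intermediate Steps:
$O{\left(I \right)} = - 3 I$
$N = 6$
$y{\left(w \right)} = 6 - w$
$y{\left(O{\left(-1 \right)} \right)} \left(18 + 5\right) = \left(6 - \left(-3\right) \left(-1\right)\right) \left(18 + 5\right) = \left(6 - 3\right) 23 = 3 \cdot 23 = 69$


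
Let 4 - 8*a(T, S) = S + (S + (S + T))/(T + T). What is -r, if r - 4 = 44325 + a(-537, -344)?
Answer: -381247295/8592 ≈ -44372.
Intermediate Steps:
a(T, S) = ½ - S/8 - (T + 2*S)/(16*T) (a(T, S) = ½ - (S + (S + (S + T))/(T + T))/8 = ½ - (S + (T + 2*S)/((2*T)))/8 = ½ - (S + (T + 2*S)*(1/(2*T)))/8 = ½ - (S + (T + 2*S)/(2*T))/8 = ½ + (-S/8 - (T + 2*S)/(16*T)) = ½ - S/8 - (T + 2*S)/(16*T))
r = 381247295/8592 (r = 4 + (44325 + (7/16 - ⅛*(-344) - ⅛*(-344)/(-537))) = 4 + (44325 + (7/16 + 43 - ⅛*(-344)*(-1/537))) = 4 + (44325 + (7/16 + 43 - 43/537)) = 4 + (44325 + 372527/8592) = 4 + 381212927/8592 = 381247295/8592 ≈ 44372.)
-r = -1*381247295/8592 = -381247295/8592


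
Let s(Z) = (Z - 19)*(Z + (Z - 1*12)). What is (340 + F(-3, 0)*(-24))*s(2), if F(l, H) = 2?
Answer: 39712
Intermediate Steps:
s(Z) = (-19 + Z)*(-12 + 2*Z) (s(Z) = (-19 + Z)*(Z + (Z - 12)) = (-19 + Z)*(Z + (-12 + Z)) = (-19 + Z)*(-12 + 2*Z))
(340 + F(-3, 0)*(-24))*s(2) = (340 + 2*(-24))*(228 - 50*2 + 2*2²) = (340 - 48)*(228 - 100 + 2*4) = 292*(228 - 100 + 8) = 292*136 = 39712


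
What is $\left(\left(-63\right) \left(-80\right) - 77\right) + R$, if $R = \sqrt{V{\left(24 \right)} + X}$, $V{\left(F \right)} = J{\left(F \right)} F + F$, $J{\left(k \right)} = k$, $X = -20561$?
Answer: $4963 + i \sqrt{19961} \approx 4963.0 + 141.28 i$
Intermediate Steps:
$V{\left(F \right)} = F + F^{2}$ ($V{\left(F \right)} = F F + F = F^{2} + F = F + F^{2}$)
$R = i \sqrt{19961}$ ($R = \sqrt{24 \left(1 + 24\right) - 20561} = \sqrt{24 \cdot 25 - 20561} = \sqrt{600 - 20561} = \sqrt{-19961} = i \sqrt{19961} \approx 141.28 i$)
$\left(\left(-63\right) \left(-80\right) - 77\right) + R = \left(\left(-63\right) \left(-80\right) - 77\right) + i \sqrt{19961} = \left(5040 - 77\right) + i \sqrt{19961} = 4963 + i \sqrt{19961}$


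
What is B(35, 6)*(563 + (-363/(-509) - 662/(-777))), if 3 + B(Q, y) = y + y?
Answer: 669844704/131831 ≈ 5081.1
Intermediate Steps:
B(Q, y) = -3 + 2*y (B(Q, y) = -3 + (y + y) = -3 + 2*y)
B(35, 6)*(563 + (-363/(-509) - 662/(-777))) = (-3 + 2*6)*(563 + (-363/(-509) - 662/(-777))) = (-3 + 12)*(563 + (-363*(-1/509) - 662*(-1/777))) = 9*(563 + (363/509 + 662/777)) = 9*(563 + 619009/395493) = 9*(223281568/395493) = 669844704/131831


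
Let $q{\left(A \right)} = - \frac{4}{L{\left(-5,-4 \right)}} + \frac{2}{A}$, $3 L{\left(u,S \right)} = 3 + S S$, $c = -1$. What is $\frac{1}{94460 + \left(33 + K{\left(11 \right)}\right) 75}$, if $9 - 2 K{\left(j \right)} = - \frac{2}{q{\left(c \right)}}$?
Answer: $\frac{1}{97244} \approx 1.0283 \cdot 10^{-5}$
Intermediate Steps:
$L{\left(u,S \right)} = 1 + \frac{S^{2}}{3}$ ($L{\left(u,S \right)} = \frac{3 + S S}{3} = \frac{3 + S^{2}}{3} = 1 + \frac{S^{2}}{3}$)
$q{\left(A \right)} = - \frac{12}{19} + \frac{2}{A}$ ($q{\left(A \right)} = - \frac{4}{1 + \frac{\left(-4\right)^{2}}{3}} + \frac{2}{A} = - \frac{4}{1 + \frac{1}{3} \cdot 16} + \frac{2}{A} = - \frac{4}{1 + \frac{16}{3}} + \frac{2}{A} = - \frac{4}{\frac{19}{3}} + \frac{2}{A} = \left(-4\right) \frac{3}{19} + \frac{2}{A} = - \frac{12}{19} + \frac{2}{A}$)
$K{\left(j \right)} = \frac{103}{25}$ ($K{\left(j \right)} = \frac{9}{2} - \frac{\left(-2\right) \frac{1}{- \frac{12}{19} + \frac{2}{-1}}}{2} = \frac{9}{2} - \frac{\left(-2\right) \frac{1}{- \frac{12}{19} + 2 \left(-1\right)}}{2} = \frac{9}{2} - \frac{\left(-2\right) \frac{1}{- \frac{12}{19} - 2}}{2} = \frac{9}{2} - \frac{\left(-2\right) \frac{1}{- \frac{50}{19}}}{2} = \frac{9}{2} - \frac{\left(-2\right) \left(- \frac{19}{50}\right)}{2} = \frac{9}{2} - \frac{19}{50} = \frac{103}{25}$)
$\frac{1}{94460 + \left(33 + K{\left(11 \right)}\right) 75} = \frac{1}{94460 + \left(33 + \frac{103}{25}\right) 75} = \frac{1}{94460 + \frac{928}{25} \cdot 75} = \frac{1}{94460 + 2784} = \frac{1}{97244}$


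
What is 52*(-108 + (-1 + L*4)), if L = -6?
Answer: -6916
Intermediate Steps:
52*(-108 + (-1 + L*4)) = 52*(-108 + (-1 - 6*4)) = 52*(-108 + (-1 - 24)) = 52*(-108 - 25) = 52*(-133) = -6916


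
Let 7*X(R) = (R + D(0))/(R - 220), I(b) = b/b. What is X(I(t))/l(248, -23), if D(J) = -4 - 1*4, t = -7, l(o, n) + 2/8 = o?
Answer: 4/217029 ≈ 1.8431e-5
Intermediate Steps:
l(o, n) = -1/4 + o
D(J) = -8 (D(J) = -4 - 4 = -8)
I(b) = 1
X(R) = (-8 + R)/(7*(-220 + R)) (X(R) = ((R - 8)/(R - 220))/7 = ((-8 + R)/(-220 + R))/7 = (-8 + R)/(7*(-220 + R)))
X(I(t))/l(248, -23) = ((-8 + 1)/(7*(-220 + 1)))/(-1/4 + 248) = ((1/7)*(-7)/(-219))/(991/4) = ((1/7)*(-1/219)*(-7))*(4/991) = (1/219)*(4/991) = 4/217029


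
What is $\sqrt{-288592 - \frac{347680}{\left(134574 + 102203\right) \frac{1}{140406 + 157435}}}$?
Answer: $\frac{4 i \sqrt{2543655456458583}}{236777} \approx 852.02 i$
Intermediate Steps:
$\sqrt{-288592 - \frac{347680}{\left(134574 + 102203\right) \frac{1}{140406 + 157435}}} = \sqrt{-288592 - \frac{347680}{236777 \cdot \frac{1}{297841}}} = \sqrt{-288592 - \frac{347680}{\frac{236777}{297841}}} = \sqrt{-288592 - \frac{103553358880}{236777}} = \sqrt{- \frac{171885306864}{236777}} = \frac{4 i \sqrt{2543655456458583}}{236777}$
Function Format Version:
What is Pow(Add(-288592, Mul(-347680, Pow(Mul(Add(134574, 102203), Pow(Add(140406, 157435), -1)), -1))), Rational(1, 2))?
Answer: Mul(Rational(4, 236777), I, Pow(2543655456458583, Rational(1, 2))) ≈ Mul(852.02, I)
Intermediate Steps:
Pow(Add(-288592, Mul(-347680, Pow(Mul(Add(134574, 102203), Pow(Add(140406, 157435), -1)), -1))), Rational(1, 2)) = Pow(Add(-288592, Mul(-347680, Pow(Mul(236777, Pow(297841, -1)), -1))), Rational(1, 2)) = Pow(Add(-288592, Mul(-347680, Pow(Mul(236777, Rational(1, 297841)), -1))), Rational(1, 2)) = Pow(Add(-288592, Mul(-347680, Pow(Rational(236777, 297841), -1))), Rational(1, 2)) = Pow(Add(-288592, Mul(-347680, Rational(297841, 236777))), Rational(1, 2)) = Pow(Add(-288592, Rational(-103553358880, 236777)), Rational(1, 2)) = Pow(Rational(-171885306864, 236777), Rational(1, 2)) = Mul(Rational(4, 236777), I, Pow(2543655456458583, Rational(1, 2)))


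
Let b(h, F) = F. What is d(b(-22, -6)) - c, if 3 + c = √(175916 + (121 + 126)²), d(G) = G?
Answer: -3 - 135*√13 ≈ -489.75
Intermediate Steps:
c = -3 + 135*√13 (c = -3 + √(175916 + (121 + 126)²) = -3 + √(175916 + 247²) = -3 + √(175916 + 61009) = -3 + √236925 = -3 + 135*√13 ≈ 483.75)
d(b(-22, -6)) - c = -6 - (-3 + 135*√13) = -6 + (3 - 135*√13) = -3 - 135*√13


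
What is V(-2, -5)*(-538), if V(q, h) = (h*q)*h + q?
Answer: 27976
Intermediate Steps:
V(q, h) = q + q*h**2 (V(q, h) = q*h**2 + q = q + q*h**2)
V(-2, -5)*(-538) = -2*(1 + (-5)**2)*(-538) = -2*(1 + 25)*(-538) = -2*26*(-538) = -52*(-538) = 27976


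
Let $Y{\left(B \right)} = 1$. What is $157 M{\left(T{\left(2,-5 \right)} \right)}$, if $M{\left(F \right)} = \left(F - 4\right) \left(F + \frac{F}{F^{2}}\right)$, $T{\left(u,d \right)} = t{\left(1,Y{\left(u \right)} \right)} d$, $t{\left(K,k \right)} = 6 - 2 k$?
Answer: $\frac{377742}{5} \approx 75548.0$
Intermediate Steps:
$T{\left(u,d \right)} = 4 d$ ($T{\left(u,d \right)} = \left(6 - 2\right) d = 4 d$)
$M{\left(F \right)} = \left(-4 + F\right) \left(F + \frac{1}{F}\right)$ ($M{\left(F \right)} = \left(-4 + F\right) \left(F + \frac{F}{F^{2}}\right) = \left(-4 + F\right) \left(F + \frac{1}{F}\right)$)
$157 M{\left(T{\left(2,-5 \right)} \right)} = 157 \left(1 + \left(4 \left(-5\right)\right)^{2} - 4 \cdot 4 \left(-5\right) - \frac{4}{4 \left(-5\right)}\right) = 157 \left(1 + \left(-20\right)^{2} - -80 - \frac{4}{-20}\right) = 157 \left(1 + 400 + 80 - - \frac{1}{5}\right) = 157 \left(1 + 400 + 80 + \frac{1}{5}\right) = 157 \cdot \frac{2406}{5} = \frac{377742}{5}$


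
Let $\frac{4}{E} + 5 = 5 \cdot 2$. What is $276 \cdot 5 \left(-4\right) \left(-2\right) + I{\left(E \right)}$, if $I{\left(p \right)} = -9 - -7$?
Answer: $11038$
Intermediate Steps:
$E = \frac{4}{5}$ ($E = \frac{4}{-5 + 5 \cdot 2} = \frac{4}{-5 + 10} = \frac{4}{5} \approx 0.8$)
$I{\left(p \right)} = -2$ ($I{\left(p \right)} = -9 + 7 = -2$)
$276 \cdot 5 \left(-4\right) \left(-2\right) + I{\left(E \right)} = 276 \cdot 5 \left(-4\right) \left(-2\right) - 2 = 276 \left(\left(-20\right) \left(-2\right)\right) - 2 = 276 \cdot 40 - 2 = 11040 - 2 = 11038$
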